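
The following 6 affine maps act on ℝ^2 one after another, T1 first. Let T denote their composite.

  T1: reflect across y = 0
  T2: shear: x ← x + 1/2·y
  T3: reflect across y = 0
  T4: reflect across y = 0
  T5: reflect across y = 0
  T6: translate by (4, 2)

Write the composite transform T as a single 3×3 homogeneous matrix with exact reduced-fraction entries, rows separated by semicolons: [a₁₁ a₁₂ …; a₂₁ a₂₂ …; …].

T1 = [1 0 0; 0 -1 0; 0 0 1]
T2·T1 = [1 -1/2 0; 0 -1 0; 0 0 1]
T3·…·T1 = [1 -1/2 0; 0 1 0; 0 0 1]
T4·…·T1 = [1 -1/2 0; 0 -1 0; 0 0 1]
T5·…·T1 = [1 -1/2 0; 0 1 0; 0 0 1]
T6·…·T1 = [1 -1/2 4; 0 1 2; 0 0 1]

T = [1 -1/2 4; 0 1 2; 0 0 1]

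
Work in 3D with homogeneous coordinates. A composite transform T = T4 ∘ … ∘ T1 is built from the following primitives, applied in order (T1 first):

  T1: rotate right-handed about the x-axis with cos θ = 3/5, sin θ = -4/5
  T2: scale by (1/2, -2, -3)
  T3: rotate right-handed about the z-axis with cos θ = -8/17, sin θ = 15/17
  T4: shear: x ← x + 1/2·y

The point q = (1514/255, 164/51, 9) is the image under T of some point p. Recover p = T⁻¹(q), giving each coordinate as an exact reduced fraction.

p = (8/5, 4, 1/3)

T1 = [1 0 0 0; 0 3/5 4/5 0; 0 -4/5 3/5 0; 0 0 0 1]
T2·T1 = [1/2 0 0 0; 0 -6/5 -8/5 0; 0 12/5 -9/5 0; 0 0 0 1]
T3·…·T1 = [-4/17 18/17 24/17 0; 15/34 48/85 64/85 0; 0 12/5 -9/5 0; 0 0 0 1]
T4·…·T1 = [-1/68 114/85 152/85 0; 15/34 48/85 64/85 0; 0 12/5 -9/5 0; 0 0 0 1]
det M = 3; M⁻¹ = [-16/17 38/17 0 0; 9/34 3/340 4/15 0; 6/17 1/85 -1/5 0; 0 0 0 1]
M⁻¹ · (1514/255, 164/51, 9)ᵀ = (8/5, 4, 1/3)ᵀ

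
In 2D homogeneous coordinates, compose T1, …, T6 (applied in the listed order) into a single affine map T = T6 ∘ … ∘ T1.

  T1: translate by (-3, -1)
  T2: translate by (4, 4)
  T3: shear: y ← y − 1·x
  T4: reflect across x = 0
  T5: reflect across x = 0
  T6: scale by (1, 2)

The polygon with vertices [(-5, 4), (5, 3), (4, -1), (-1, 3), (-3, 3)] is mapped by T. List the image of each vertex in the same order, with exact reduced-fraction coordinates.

T1 translate by (-3, -1): (-5, 4) → (-8, 3); (5, 3) → (2, 2); (4, -1) → (1, -2); (-1, 3) → (-4, 2); (-3, 3) → (-6, 2)
T2 translate by (4, 4): (-8, 3) → (-4, 7); (2, 2) → (6, 6); (1, -2) → (5, 2); (-4, 2) → (0, 6); (-6, 2) → (-2, 6)
T3 shear: y ← y − 1·x: (-4, 7) → (-4, 11); (6, 6) → (6, 0); (5, 2) → (5, -3); (0, 6) → (0, 6); (-2, 6) → (-2, 8)
T4 reflect across x = 0: (-4, 11) → (4, 11); (6, 0) → (-6, 0); (5, -3) → (-5, -3); (0, 6) → (0, 6); (-2, 8) → (2, 8)
T5 reflect across x = 0: (4, 11) → (-4, 11); (-6, 0) → (6, 0); (-5, -3) → (5, -3); (0, 6) → (0, 6); (2, 8) → (-2, 8)
T6 scale by (1, 2): (-4, 11) → (-4, 22); (6, 0) → (6, 0); (5, -3) → (5, -6); (0, 6) → (0, 12); (-2, 8) → (-2, 16)

image vertices: (-4, 22), (6, 0), (5, -6), (0, 12), (-2, 16)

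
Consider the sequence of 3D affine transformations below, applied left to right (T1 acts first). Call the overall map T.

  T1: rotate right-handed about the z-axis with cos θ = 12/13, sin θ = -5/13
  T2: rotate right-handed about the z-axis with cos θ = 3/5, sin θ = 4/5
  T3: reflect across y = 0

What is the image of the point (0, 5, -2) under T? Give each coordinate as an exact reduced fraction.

T1 rotate right-handed about the z-axis with cos θ = 12/13, sin θ = -5/13: (0, 5, -2) → (25/13, 60/13, -2)
T2 rotate right-handed about the z-axis with cos θ = 3/5, sin θ = 4/5: (25/13, 60/13, -2) → (-33/13, 56/13, -2)
T3 reflect across y = 0: (-33/13, 56/13, -2) → (-33/13, -56/13, -2)

T(p) = (-33/13, -56/13, -2)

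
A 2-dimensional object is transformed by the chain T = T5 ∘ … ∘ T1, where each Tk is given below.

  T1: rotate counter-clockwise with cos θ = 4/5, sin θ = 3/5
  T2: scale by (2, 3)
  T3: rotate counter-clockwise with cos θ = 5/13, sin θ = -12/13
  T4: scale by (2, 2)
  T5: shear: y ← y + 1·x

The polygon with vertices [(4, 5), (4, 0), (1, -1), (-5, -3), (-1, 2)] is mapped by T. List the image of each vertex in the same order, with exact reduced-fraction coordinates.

T1 rotate counter-clockwise with cos θ = 4/5, sin θ = 3/5: (4, 5) → (1/5, 32/5); (4, 0) → (16/5, 12/5); (1, -1) → (7/5, -1/5); (-5, -3) → (-11/5, -27/5); (-1, 2) → (-2, 1)
T2 scale by (2, 3): (1/5, 32/5) → (2/5, 96/5); (16/5, 12/5) → (32/5, 36/5); (7/5, -1/5) → (14/5, -3/5); (-11/5, -27/5) → (-22/5, -81/5); (-2, 1) → (-4, 3)
T3 rotate counter-clockwise with cos θ = 5/13, sin θ = -12/13: (2/5, 96/5) → (1162/65, 456/65); (32/5, 36/5) → (592/65, -204/65); (14/5, -3/5) → (34/65, -183/65); (-22/5, -81/5) → (-1082/65, -141/65); (-4, 3) → (16/13, 63/13)
T4 scale by (2, 2): (1162/65, 456/65) → (2324/65, 912/65); (592/65, -204/65) → (1184/65, -408/65); (34/65, -183/65) → (68/65, -366/65); (-1082/65, -141/65) → (-2164/65, -282/65); (16/13, 63/13) → (32/13, 126/13)
T5 shear: y ← y + 1·x: (2324/65, 912/65) → (2324/65, 3236/65); (1184/65, -408/65) → (1184/65, 776/65); (68/65, -366/65) → (68/65, -298/65); (-2164/65, -282/65) → (-2164/65, -2446/65); (32/13, 126/13) → (32/13, 158/13)

image vertices: (2324/65, 3236/65), (1184/65, 776/65), (68/65, -298/65), (-2164/65, -2446/65), (32/13, 158/13)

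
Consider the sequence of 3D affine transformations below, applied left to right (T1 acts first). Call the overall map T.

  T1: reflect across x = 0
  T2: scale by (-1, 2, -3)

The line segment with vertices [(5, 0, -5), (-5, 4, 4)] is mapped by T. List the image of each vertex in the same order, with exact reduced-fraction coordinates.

T1 reflect across x = 0: (5, 0, -5) → (-5, 0, -5); (-5, 4, 4) → (5, 4, 4)
T2 scale by (-1, 2, -3): (-5, 0, -5) → (5, 0, 15); (5, 4, 4) → (-5, 8, -12)

image vertices: (5, 0, 15), (-5, 8, -12)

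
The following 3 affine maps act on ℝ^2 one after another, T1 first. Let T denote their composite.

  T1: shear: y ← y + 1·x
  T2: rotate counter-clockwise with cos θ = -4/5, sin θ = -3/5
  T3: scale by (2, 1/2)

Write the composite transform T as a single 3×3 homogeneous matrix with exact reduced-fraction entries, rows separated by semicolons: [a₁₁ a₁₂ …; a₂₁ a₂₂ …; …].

T1 = [1 0 0; 1 1 0; 0 0 1]
T2·T1 = [-1/5 3/5 0; -7/5 -4/5 0; 0 0 1]
T3·…·T1 = [-2/5 6/5 0; -7/10 -2/5 0; 0 0 1]

T = [-2/5 6/5 0; -7/10 -2/5 0; 0 0 1]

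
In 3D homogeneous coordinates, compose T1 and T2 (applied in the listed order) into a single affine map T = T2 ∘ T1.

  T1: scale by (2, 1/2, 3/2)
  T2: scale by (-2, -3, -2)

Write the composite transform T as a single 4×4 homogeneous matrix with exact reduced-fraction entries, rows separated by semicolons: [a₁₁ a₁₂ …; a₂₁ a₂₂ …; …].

T = [-4 0 0 0; 0 -3/2 0 0; 0 0 -3 0; 0 0 0 1]

T1 = [2 0 0 0; 0 1/2 0 0; 0 0 3/2 0; 0 0 0 1]
T2·T1 = [-4 0 0 0; 0 -3/2 0 0; 0 0 -3 0; 0 0 0 1]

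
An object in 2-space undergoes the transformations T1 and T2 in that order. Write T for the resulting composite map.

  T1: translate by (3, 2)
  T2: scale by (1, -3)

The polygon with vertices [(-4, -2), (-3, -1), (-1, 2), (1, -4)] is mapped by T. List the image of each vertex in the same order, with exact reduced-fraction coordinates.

image vertices: (-1, 0), (0, -3), (2, -12), (4, 6)

T1 translate by (3, 2): (-4, -2) → (-1, 0); (-3, -1) → (0, 1); (-1, 2) → (2, 4); (1, -4) → (4, -2)
T2 scale by (1, -3): (-1, 0) → (-1, 0); (0, 1) → (0, -3); (2, 4) → (2, -12); (4, -2) → (4, 6)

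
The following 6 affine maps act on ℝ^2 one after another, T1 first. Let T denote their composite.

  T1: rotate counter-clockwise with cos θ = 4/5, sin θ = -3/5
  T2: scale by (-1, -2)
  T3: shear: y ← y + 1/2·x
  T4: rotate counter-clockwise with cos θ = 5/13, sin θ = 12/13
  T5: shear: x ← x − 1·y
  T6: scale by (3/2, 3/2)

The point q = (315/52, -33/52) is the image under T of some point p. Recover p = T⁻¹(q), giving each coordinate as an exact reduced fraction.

T1 = [4/5 3/5 0; -3/5 4/5 0; 0 0 1]
T2·T1 = [-4/5 -3/5 0; 6/5 -8/5 0; 0 0 1]
T3·…·T1 = [-4/5 -3/5 0; 4/5 -19/10 0; 0 0 1]
T4·…·T1 = [-68/65 99/65 0; -28/65 -167/130 0; 0 0 1]
T5·…·T1 = [-8/13 73/26 0; -28/65 -167/130 0; 0 0 1]
T6·…·T1 = [-12/13 219/52 0; -42/65 -501/260 0; 0 0 1]
det M = 9/2; M⁻¹ = [-167/390 -73/78 0; 28/195 -8/39 0; 0 0 1]
M⁻¹ · (315/52, -33/52)ᵀ = (-2, 1)ᵀ

p = (-2, 1)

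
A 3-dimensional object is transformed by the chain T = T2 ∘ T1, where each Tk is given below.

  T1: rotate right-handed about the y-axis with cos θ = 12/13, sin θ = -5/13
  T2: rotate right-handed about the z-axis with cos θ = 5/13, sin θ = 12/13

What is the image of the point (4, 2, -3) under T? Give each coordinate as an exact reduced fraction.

T1 rotate right-handed about the y-axis with cos θ = 12/13, sin θ = -5/13: (4, 2, -3) → (63/13, 2, -16/13)
T2 rotate right-handed about the z-axis with cos θ = 5/13, sin θ = 12/13: (63/13, 2, -16/13) → (3/169, 886/169, -16/13)

T(p) = (3/169, 886/169, -16/13)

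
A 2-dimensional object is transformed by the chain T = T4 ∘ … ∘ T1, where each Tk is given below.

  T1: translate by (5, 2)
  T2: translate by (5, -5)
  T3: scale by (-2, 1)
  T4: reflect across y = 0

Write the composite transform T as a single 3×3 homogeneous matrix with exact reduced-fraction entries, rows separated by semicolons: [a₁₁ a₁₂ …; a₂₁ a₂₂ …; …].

T = [-2 0 -20; 0 -1 3; 0 0 1]

T1 = [1 0 5; 0 1 2; 0 0 1]
T2·T1 = [1 0 10; 0 1 -3; 0 0 1]
T3·…·T1 = [-2 0 -20; 0 1 -3; 0 0 1]
T4·…·T1 = [-2 0 -20; 0 -1 3; 0 0 1]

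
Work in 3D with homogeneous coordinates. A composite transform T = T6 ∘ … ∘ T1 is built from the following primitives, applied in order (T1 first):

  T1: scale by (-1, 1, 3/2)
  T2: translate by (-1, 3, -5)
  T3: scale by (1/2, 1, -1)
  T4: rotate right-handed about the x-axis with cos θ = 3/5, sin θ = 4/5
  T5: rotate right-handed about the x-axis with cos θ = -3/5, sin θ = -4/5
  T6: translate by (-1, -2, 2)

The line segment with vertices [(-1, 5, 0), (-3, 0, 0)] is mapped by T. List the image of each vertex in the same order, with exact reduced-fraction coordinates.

image vertices: (-1, 126/25, -107/25), (0, 91/25, 13/25)

T1 scale by (-1, 1, 3/2): (-1, 5, 0) → (1, 5, 0); (-3, 0, 0) → (3, 0, 0)
T2 translate by (-1, 3, -5): (1, 5, 0) → (0, 8, -5); (3, 0, 0) → (2, 3, -5)
T3 scale by (1/2, 1, -1): (0, 8, -5) → (0, 8, 5); (2, 3, -5) → (1, 3, 5)
T4 rotate right-handed about the x-axis with cos θ = 3/5, sin θ = 4/5: (0, 8, 5) → (0, 4/5, 47/5); (1, 3, 5) → (1, -11/5, 27/5)
T5 rotate right-handed about the x-axis with cos θ = -3/5, sin θ = -4/5: (0, 4/5, 47/5) → (0, 176/25, -157/25); (1, -11/5, 27/5) → (1, 141/25, -37/25)
T6 translate by (-1, -2, 2): (0, 176/25, -157/25) → (-1, 126/25, -107/25); (1, 141/25, -37/25) → (0, 91/25, 13/25)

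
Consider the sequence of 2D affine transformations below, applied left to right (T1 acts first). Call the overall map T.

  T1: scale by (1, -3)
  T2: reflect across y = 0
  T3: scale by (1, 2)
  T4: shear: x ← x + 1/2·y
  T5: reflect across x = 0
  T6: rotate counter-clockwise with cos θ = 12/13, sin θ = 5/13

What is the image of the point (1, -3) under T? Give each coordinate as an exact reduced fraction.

T(p) = (186/13, -176/13)

T1 scale by (1, -3): (1, -3) → (1, 9)
T2 reflect across y = 0: (1, 9) → (1, -9)
T3 scale by (1, 2): (1, -9) → (1, -18)
T4 shear: x ← x + 1/2·y: (1, -18) → (-8, -18)
T5 reflect across x = 0: (-8, -18) → (8, -18)
T6 rotate counter-clockwise with cos θ = 12/13, sin θ = 5/13: (8, -18) → (186/13, -176/13)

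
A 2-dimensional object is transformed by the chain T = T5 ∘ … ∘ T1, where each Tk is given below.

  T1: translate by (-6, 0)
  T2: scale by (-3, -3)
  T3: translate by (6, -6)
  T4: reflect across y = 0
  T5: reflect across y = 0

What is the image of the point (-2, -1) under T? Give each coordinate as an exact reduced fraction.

T(p) = (30, -3)

T1 translate by (-6, 0): (-2, -1) → (-8, -1)
T2 scale by (-3, -3): (-8, -1) → (24, 3)
T3 translate by (6, -6): (24, 3) → (30, -3)
T4 reflect across y = 0: (30, -3) → (30, 3)
T5 reflect across y = 0: (30, 3) → (30, -3)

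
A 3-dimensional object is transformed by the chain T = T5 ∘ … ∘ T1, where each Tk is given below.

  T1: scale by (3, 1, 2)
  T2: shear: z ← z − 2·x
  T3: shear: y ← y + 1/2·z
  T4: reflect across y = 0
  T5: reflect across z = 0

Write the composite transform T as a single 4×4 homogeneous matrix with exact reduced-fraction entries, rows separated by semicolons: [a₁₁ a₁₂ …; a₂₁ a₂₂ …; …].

T = [3 0 0 0; 3 -1 -1 0; 6 0 -2 0; 0 0 0 1]

T1 = [3 0 0 0; 0 1 0 0; 0 0 2 0; 0 0 0 1]
T2·T1 = [3 0 0 0; 0 1 0 0; -6 0 2 0; 0 0 0 1]
T3·…·T1 = [3 0 0 0; -3 1 1 0; -6 0 2 0; 0 0 0 1]
T4·…·T1 = [3 0 0 0; 3 -1 -1 0; -6 0 2 0; 0 0 0 1]
T5·…·T1 = [3 0 0 0; 3 -1 -1 0; 6 0 -2 0; 0 0 0 1]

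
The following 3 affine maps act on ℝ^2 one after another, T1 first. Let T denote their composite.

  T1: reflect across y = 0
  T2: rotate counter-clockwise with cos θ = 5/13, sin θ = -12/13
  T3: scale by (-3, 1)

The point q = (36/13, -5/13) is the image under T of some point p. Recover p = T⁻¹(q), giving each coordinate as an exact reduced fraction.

p = (0, 1)

T1 = [1 0 0; 0 -1 0; 0 0 1]
T2·T1 = [5/13 -12/13 0; -12/13 -5/13 0; 0 0 1]
T3·…·T1 = [-15/13 36/13 0; -12/13 -5/13 0; 0 0 1]
det M = 3; M⁻¹ = [-5/39 -12/13 0; 4/13 -5/13 0; 0 0 1]
M⁻¹ · (36/13, -5/13)ᵀ = (0, 1)ᵀ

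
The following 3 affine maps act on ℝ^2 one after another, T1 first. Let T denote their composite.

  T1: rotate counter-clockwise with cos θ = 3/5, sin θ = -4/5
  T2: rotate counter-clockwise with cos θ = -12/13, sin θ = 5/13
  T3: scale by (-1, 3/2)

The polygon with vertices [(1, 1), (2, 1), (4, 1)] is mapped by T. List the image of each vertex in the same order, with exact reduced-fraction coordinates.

image vertices: (79/65, 141/130), (19/13, 33/13), (127/65, 354/65)

T1 rotate counter-clockwise with cos θ = 3/5, sin θ = -4/5: (1, 1) → (7/5, -1/5); (2, 1) → (2, -1); (4, 1) → (16/5, -13/5)
T2 rotate counter-clockwise with cos θ = -12/13, sin θ = 5/13: (7/5, -1/5) → (-79/65, 47/65); (2, -1) → (-19/13, 22/13); (16/5, -13/5) → (-127/65, 236/65)
T3 scale by (-1, 3/2): (-79/65, 47/65) → (79/65, 141/130); (-19/13, 22/13) → (19/13, 33/13); (-127/65, 236/65) → (127/65, 354/65)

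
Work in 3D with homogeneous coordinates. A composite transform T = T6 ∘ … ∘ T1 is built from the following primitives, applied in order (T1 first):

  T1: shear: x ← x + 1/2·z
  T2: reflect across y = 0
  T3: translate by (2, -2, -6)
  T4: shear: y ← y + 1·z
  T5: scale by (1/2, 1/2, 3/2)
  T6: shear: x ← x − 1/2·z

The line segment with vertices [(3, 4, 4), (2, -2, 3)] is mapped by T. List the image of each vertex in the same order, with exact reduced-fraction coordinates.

T1 shear: x ← x + 1/2·z: (3, 4, 4) → (5, 4, 4); (2, -2, 3) → (7/2, -2, 3)
T2 reflect across y = 0: (5, 4, 4) → (5, -4, 4); (7/2, -2, 3) → (7/2, 2, 3)
T3 translate by (2, -2, -6): (5, -4, 4) → (7, -6, -2); (7/2, 2, 3) → (11/2, 0, -3)
T4 shear: y ← y + 1·z: (7, -6, -2) → (7, -8, -2); (11/2, 0, -3) → (11/2, -3, -3)
T5 scale by (1/2, 1/2, 3/2): (7, -8, -2) → (7/2, -4, -3); (11/2, -3, -3) → (11/4, -3/2, -9/2)
T6 shear: x ← x − 1/2·z: (7/2, -4, -3) → (5, -4, -3); (11/4, -3/2, -9/2) → (5, -3/2, -9/2)

image vertices: (5, -4, -3), (5, -3/2, -9/2)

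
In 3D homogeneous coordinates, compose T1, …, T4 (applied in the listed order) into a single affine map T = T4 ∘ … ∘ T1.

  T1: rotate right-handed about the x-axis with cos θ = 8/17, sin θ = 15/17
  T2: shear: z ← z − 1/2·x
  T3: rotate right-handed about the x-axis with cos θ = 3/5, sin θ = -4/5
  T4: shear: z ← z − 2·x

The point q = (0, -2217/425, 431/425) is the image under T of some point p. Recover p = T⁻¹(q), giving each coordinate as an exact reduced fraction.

T1 = [1 0 0 0; 0 8/17 -15/17 0; 0 15/17 8/17 0; 0 0 0 1]
T2·T1 = [1 0 0 0; 0 8/17 -15/17 0; -1/2 15/17 8/17 0; 0 0 0 1]
T3·…·T1 = [1 0 0 0; -2/5 84/85 -13/85 0; -3/10 13/85 84/85 0; 0 0 0 1]
T4·…·T1 = [1 0 0 0; -2/5 84/85 -13/85 0; -23/10 13/85 84/85 0; 0 0 0 1]
det M = 1; M⁻¹ = [1 0 0 0; 127/170 84/85 13/85 0; 188/85 -13/85 84/85 0; 0 0 0 1]
M⁻¹ · (0, -2217/425, 431/425)ᵀ = (0, -5, 9/5)ᵀ

p = (0, -5, 9/5)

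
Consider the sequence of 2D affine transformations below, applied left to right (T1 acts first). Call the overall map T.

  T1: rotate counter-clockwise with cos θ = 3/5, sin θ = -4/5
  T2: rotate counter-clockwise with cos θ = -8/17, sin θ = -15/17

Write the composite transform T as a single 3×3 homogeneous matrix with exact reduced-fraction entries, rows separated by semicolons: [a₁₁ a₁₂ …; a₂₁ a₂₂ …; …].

T = [-84/85 13/85 0; -13/85 -84/85 0; 0 0 1]

T1 = [3/5 4/5 0; -4/5 3/5 0; 0 0 1]
T2·T1 = [-84/85 13/85 0; -13/85 -84/85 0; 0 0 1]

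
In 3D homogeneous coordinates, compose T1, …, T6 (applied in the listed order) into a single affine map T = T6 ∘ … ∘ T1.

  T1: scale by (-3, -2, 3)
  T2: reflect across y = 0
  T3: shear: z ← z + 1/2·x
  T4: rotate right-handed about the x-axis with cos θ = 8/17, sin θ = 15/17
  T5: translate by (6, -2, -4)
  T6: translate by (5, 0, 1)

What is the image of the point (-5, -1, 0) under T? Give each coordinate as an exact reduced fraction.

T1 scale by (-3, -2, 3): (-5, -1, 0) → (15, 2, 0)
T2 reflect across y = 0: (15, 2, 0) → (15, -2, 0)
T3 shear: z ← z + 1/2·x: (15, -2, 0) → (15, -2, 15/2)
T4 rotate right-handed about the x-axis with cos θ = 8/17, sin θ = 15/17: (15, -2, 15/2) → (15, -257/34, 30/17)
T5 translate by (6, -2, -4): (15, -257/34, 30/17) → (21, -325/34, -38/17)
T6 translate by (5, 0, 1): (21, -325/34, -38/17) → (26, -325/34, -21/17)

T(p) = (26, -325/34, -21/17)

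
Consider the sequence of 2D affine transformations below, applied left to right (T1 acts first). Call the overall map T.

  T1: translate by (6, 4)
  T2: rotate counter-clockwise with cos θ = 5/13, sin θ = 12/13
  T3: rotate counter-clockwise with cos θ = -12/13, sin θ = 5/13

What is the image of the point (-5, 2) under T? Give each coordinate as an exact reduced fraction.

T(p) = (594/169, -839/169)

T1 translate by (6, 4): (-5, 2) → (1, 6)
T2 rotate counter-clockwise with cos θ = 5/13, sin θ = 12/13: (1, 6) → (-67/13, 42/13)
T3 rotate counter-clockwise with cos θ = -12/13, sin θ = 5/13: (-67/13, 42/13) → (594/169, -839/169)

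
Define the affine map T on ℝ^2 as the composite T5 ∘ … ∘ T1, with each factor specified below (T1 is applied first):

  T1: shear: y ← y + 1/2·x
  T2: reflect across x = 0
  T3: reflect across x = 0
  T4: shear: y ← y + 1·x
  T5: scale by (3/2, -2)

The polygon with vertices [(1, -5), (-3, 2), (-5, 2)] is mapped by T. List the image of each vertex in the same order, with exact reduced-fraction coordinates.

image vertices: (3/2, 7), (-9/2, 5), (-15/2, 11)

T1 shear: y ← y + 1/2·x: (1, -5) → (1, -9/2); (-3, 2) → (-3, 1/2); (-5, 2) → (-5, -1/2)
T2 reflect across x = 0: (1, -9/2) → (-1, -9/2); (-3, 1/2) → (3, 1/2); (-5, -1/2) → (5, -1/2)
T3 reflect across x = 0: (-1, -9/2) → (1, -9/2); (3, 1/2) → (-3, 1/2); (5, -1/2) → (-5, -1/2)
T4 shear: y ← y + 1·x: (1, -9/2) → (1, -7/2); (-3, 1/2) → (-3, -5/2); (-5, -1/2) → (-5, -11/2)
T5 scale by (3/2, -2): (1, -7/2) → (3/2, 7); (-3, -5/2) → (-9/2, 5); (-5, -11/2) → (-15/2, 11)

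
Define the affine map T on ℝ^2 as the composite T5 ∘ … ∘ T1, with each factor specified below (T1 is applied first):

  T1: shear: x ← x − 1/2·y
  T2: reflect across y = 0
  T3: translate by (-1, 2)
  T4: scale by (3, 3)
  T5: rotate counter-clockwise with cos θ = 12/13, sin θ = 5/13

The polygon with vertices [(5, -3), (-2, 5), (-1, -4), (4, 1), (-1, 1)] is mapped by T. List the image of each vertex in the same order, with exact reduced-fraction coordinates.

image vertices: (123/13, 525/26), (-153/13, -381/26), (-90/13, 216/13), (75/13, 147/26), (-105/13, -3/26)

T1 shear: x ← x − 1/2·y: (5, -3) → (13/2, -3); (-2, 5) → (-9/2, 5); (-1, -4) → (1, -4); (4, 1) → (7/2, 1); (-1, 1) → (-3/2, 1)
T2 reflect across y = 0: (13/2, -3) → (13/2, 3); (-9/2, 5) → (-9/2, -5); (1, -4) → (1, 4); (7/2, 1) → (7/2, -1); (-3/2, 1) → (-3/2, -1)
T3 translate by (-1, 2): (13/2, 3) → (11/2, 5); (-9/2, -5) → (-11/2, -3); (1, 4) → (0, 6); (7/2, -1) → (5/2, 1); (-3/2, -1) → (-5/2, 1)
T4 scale by (3, 3): (11/2, 5) → (33/2, 15); (-11/2, -3) → (-33/2, -9); (0, 6) → (0, 18); (5/2, 1) → (15/2, 3); (-5/2, 1) → (-15/2, 3)
T5 rotate counter-clockwise with cos θ = 12/13, sin θ = 5/13: (33/2, 15) → (123/13, 525/26); (-33/2, -9) → (-153/13, -381/26); (0, 18) → (-90/13, 216/13); (15/2, 3) → (75/13, 147/26); (-15/2, 3) → (-105/13, -3/26)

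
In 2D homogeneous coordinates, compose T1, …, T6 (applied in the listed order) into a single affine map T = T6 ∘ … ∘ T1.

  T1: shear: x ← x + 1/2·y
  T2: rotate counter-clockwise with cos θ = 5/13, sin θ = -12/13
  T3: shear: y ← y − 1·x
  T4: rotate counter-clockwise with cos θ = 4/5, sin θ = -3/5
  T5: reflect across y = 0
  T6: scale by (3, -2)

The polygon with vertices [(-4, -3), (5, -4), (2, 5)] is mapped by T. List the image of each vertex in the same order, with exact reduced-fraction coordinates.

image vertices: (537/130, 1297/65), (-603/65, 14/65), (-27/130, -1387/65)

T1 shear: x ← x + 1/2·y: (-4, -3) → (-11/2, -3); (5, -4) → (3, -4); (2, 5) → (9/2, 5)
T2 rotate counter-clockwise with cos θ = 5/13, sin θ = -12/13: (-11/2, -3) → (-127/26, 51/13); (3, -4) → (-33/13, -56/13); (9/2, 5) → (165/26, -29/13)
T3 shear: y ← y − 1·x: (-127/26, 51/13) → (-127/26, 229/26); (-33/13, -56/13) → (-33/13, -23/13); (165/26, -29/13) → (165/26, -223/26)
T4 rotate counter-clockwise with cos θ = 4/5, sin θ = -3/5: (-127/26, 229/26) → (179/130, 1297/130); (-33/13, -23/13) → (-201/65, 7/65); (165/26, -223/26) → (-9/130, -1387/130)
T5 reflect across y = 0: (179/130, 1297/130) → (179/130, -1297/130); (-201/65, 7/65) → (-201/65, -7/65); (-9/130, -1387/130) → (-9/130, 1387/130)
T6 scale by (3, -2): (179/130, -1297/130) → (537/130, 1297/65); (-201/65, -7/65) → (-603/65, 14/65); (-9/130, 1387/130) → (-27/130, -1387/65)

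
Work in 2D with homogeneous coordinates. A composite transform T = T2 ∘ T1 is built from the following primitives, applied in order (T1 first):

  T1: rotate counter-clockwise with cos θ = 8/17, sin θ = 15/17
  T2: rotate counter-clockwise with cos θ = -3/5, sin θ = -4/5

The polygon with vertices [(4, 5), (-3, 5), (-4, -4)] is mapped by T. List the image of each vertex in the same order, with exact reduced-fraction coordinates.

image vertices: (529/85, -128/85), (277/85, 411/85), (-452/85, 164/85)

T1 rotate counter-clockwise with cos θ = 8/17, sin θ = 15/17: (4, 5) → (-43/17, 100/17); (-3, 5) → (-99/17, -5/17); (-4, -4) → (28/17, -92/17)
T2 rotate counter-clockwise with cos θ = -3/5, sin θ = -4/5: (-43/17, 100/17) → (529/85, -128/85); (-99/17, -5/17) → (277/85, 411/85); (28/17, -92/17) → (-452/85, 164/85)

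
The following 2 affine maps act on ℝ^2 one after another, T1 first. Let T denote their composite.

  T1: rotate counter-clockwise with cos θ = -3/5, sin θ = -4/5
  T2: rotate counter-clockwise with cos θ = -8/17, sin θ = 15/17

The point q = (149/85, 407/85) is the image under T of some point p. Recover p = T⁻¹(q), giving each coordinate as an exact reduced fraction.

p = (1, 5)

T1 = [-3/5 4/5 0; -4/5 -3/5 0; 0 0 1]
T2·T1 = [84/85 13/85 0; -13/85 84/85 0; 0 0 1]
det M = 1; M⁻¹ = [84/85 -13/85 0; 13/85 84/85 0; 0 0 1]
M⁻¹ · (149/85, 407/85)ᵀ = (1, 5)ᵀ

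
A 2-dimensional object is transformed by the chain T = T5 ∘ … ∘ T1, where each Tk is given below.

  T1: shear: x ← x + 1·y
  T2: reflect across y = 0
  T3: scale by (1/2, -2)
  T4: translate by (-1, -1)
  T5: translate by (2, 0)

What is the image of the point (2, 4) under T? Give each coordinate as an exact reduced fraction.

T(p) = (4, 7)

T1 shear: x ← x + 1·y: (2, 4) → (6, 4)
T2 reflect across y = 0: (6, 4) → (6, -4)
T3 scale by (1/2, -2): (6, -4) → (3, 8)
T4 translate by (-1, -1): (3, 8) → (2, 7)
T5 translate by (2, 0): (2, 7) → (4, 7)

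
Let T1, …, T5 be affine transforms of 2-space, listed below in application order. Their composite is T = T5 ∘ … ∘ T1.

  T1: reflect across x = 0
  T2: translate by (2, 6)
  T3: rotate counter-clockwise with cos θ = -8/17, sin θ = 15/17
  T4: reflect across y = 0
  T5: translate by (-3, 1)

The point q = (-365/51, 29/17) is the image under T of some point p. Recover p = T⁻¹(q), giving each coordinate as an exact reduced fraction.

T1 = [-1 0 0; 0 1 0; 0 0 1]
T2·T1 = [-1 0 2; 0 1 6; 0 0 1]
T3·…·T1 = [8/17 -15/17 -106/17; -15/17 -8/17 -18/17; 0 0 1]
T4·…·T1 = [8/17 -15/17 -106/17; 15/17 8/17 18/17; 0 0 1]
T5·…·T1 = [8/17 -15/17 -157/17; 15/17 8/17 35/17; 0 0 1]
det M = 1; M⁻¹ = [8/17 15/17 43/17; -15/17 8/17 -155/17; 0 0 1]
M⁻¹ · (-365/51, 29/17)ᵀ = (2/3, -2)ᵀ

p = (2/3, -2)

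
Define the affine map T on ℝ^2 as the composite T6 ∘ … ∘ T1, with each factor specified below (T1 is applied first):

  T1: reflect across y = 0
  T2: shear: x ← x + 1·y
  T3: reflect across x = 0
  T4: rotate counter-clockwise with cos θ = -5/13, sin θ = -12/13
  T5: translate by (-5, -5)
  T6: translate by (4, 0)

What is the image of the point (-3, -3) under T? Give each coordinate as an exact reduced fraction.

T(p) = (23/13, -80/13)

T1 reflect across y = 0: (-3, -3) → (-3, 3)
T2 shear: x ← x + 1·y: (-3, 3) → (0, 3)
T3 reflect across x = 0: (0, 3) → (0, 3)
T4 rotate counter-clockwise with cos θ = -5/13, sin θ = -12/13: (0, 3) → (36/13, -15/13)
T5 translate by (-5, -5): (36/13, -15/13) → (-29/13, -80/13)
T6 translate by (4, 0): (-29/13, -80/13) → (23/13, -80/13)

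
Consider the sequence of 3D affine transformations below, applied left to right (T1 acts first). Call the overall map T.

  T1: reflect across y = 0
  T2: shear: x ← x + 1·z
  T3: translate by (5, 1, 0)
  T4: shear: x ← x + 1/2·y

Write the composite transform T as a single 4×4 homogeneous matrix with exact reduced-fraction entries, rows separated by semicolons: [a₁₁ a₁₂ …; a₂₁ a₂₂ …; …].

T1 = [1 0 0 0; 0 -1 0 0; 0 0 1 0; 0 0 0 1]
T2·T1 = [1 0 1 0; 0 -1 0 0; 0 0 1 0; 0 0 0 1]
T3·…·T1 = [1 0 1 5; 0 -1 0 1; 0 0 1 0; 0 0 0 1]
T4·…·T1 = [1 -1/2 1 11/2; 0 -1 0 1; 0 0 1 0; 0 0 0 1]

T = [1 -1/2 1 11/2; 0 -1 0 1; 0 0 1 0; 0 0 0 1]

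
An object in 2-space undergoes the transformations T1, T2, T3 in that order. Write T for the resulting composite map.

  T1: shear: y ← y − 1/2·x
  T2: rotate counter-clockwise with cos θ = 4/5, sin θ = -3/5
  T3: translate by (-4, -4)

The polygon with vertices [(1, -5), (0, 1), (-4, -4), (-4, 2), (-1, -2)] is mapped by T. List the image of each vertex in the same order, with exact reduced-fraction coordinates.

T1 shear: y ← y − 1/2·x: (1, -5) → (1, -11/2); (0, 1) → (0, 1); (-4, -4) → (-4, -2); (-4, 2) → (-4, 4); (-1, -2) → (-1, -3/2)
T2 rotate counter-clockwise with cos θ = 4/5, sin θ = -3/5: (1, -11/2) → (-5/2, -5); (0, 1) → (3/5, 4/5); (-4, -2) → (-22/5, 4/5); (-4, 4) → (-4/5, 28/5); (-1, -3/2) → (-17/10, -3/5)
T3 translate by (-4, -4): (-5/2, -5) → (-13/2, -9); (3/5, 4/5) → (-17/5, -16/5); (-22/5, 4/5) → (-42/5, -16/5); (-4/5, 28/5) → (-24/5, 8/5); (-17/10, -3/5) → (-57/10, -23/5)

image vertices: (-13/2, -9), (-17/5, -16/5), (-42/5, -16/5), (-24/5, 8/5), (-57/10, -23/5)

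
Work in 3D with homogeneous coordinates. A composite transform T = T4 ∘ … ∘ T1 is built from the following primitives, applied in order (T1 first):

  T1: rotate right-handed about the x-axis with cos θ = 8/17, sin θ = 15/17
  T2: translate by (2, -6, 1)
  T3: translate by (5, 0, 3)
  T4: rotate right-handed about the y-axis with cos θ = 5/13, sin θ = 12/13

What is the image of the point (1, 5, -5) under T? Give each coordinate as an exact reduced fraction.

T1 rotate right-handed about the x-axis with cos θ = 8/17, sin θ = 15/17: (1, 5, -5) → (1, 115/17, 35/17)
T2 translate by (2, -6, 1): (1, 115/17, 35/17) → (3, 13/17, 52/17)
T3 translate by (5, 0, 3): (3, 13/17, 52/17) → (8, 13/17, 103/17)
T4 rotate right-handed about the y-axis with cos θ = 5/13, sin θ = 12/13: (8, 13/17, 103/17) → (1916/221, 13/17, -1117/221)

T(p) = (1916/221, 13/17, -1117/221)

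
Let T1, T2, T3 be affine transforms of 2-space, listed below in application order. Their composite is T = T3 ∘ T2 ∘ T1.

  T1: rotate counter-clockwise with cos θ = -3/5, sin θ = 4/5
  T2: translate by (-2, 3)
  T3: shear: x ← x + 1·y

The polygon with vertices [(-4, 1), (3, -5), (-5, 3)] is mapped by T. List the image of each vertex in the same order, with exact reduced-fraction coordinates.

image vertices: (-6/5, -4/5), (43/5, 42/5), (-21/5, -14/5)

T1 rotate counter-clockwise with cos θ = -3/5, sin θ = 4/5: (-4, 1) → (8/5, -19/5); (3, -5) → (11/5, 27/5); (-5, 3) → (3/5, -29/5)
T2 translate by (-2, 3): (8/5, -19/5) → (-2/5, -4/5); (11/5, 27/5) → (1/5, 42/5); (3/5, -29/5) → (-7/5, -14/5)
T3 shear: x ← x + 1·y: (-2/5, -4/5) → (-6/5, -4/5); (1/5, 42/5) → (43/5, 42/5); (-7/5, -14/5) → (-21/5, -14/5)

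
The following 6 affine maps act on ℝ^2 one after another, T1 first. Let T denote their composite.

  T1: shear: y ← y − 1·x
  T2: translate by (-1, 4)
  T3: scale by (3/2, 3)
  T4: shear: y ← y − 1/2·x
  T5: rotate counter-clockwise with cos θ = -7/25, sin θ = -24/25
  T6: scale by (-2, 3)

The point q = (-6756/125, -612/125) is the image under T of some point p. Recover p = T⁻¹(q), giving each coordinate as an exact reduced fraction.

T1 = [1 0 0; -1 1 0; 0 0 1]
T2·T1 = [1 0 -1; -1 1 4; 0 0 1]
T3·…·T1 = [3/2 0 -3/2; -3 3 12; 0 0 1]
T4·…·T1 = [3/2 0 -3/2; -15/4 3 51/4; 0 0 1]
T5·…·T1 = [-201/50 72/25 633/50; -39/100 -21/25 -213/100; 0 0 1]
T6·…·T1 = [201/25 -144/25 -633/25; -117/100 -63/25 -639/100; 0 0 1]
det M = -27; M⁻¹ = [7/75 -16/75 1; -13/300 -67/225 -3; 0 0 1]
M⁻¹ · (-6756/125, -612/125)ᵀ = (-3, 4/5)ᵀ

p = (-3, 4/5)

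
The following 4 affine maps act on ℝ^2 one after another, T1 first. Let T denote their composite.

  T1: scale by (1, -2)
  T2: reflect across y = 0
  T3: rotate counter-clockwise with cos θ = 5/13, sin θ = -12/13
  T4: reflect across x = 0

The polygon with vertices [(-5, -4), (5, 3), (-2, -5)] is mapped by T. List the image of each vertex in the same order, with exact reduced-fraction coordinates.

T1 scale by (1, -2): (-5, -4) → (-5, 8); (5, 3) → (5, -6); (-2, -5) → (-2, 10)
T2 reflect across y = 0: (-5, 8) → (-5, -8); (5, -6) → (5, 6); (-2, 10) → (-2, -10)
T3 rotate counter-clockwise with cos θ = 5/13, sin θ = -12/13: (-5, -8) → (-121/13, 20/13); (5, 6) → (97/13, -30/13); (-2, -10) → (-10, -2)
T4 reflect across x = 0: (-121/13, 20/13) → (121/13, 20/13); (97/13, -30/13) → (-97/13, -30/13); (-10, -2) → (10, -2)

image vertices: (121/13, 20/13), (-97/13, -30/13), (10, -2)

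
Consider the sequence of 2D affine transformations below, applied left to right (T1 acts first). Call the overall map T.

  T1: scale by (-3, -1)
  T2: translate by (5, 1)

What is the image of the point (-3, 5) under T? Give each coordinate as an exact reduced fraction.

T1 scale by (-3, -1): (-3, 5) → (9, -5)
T2 translate by (5, 1): (9, -5) → (14, -4)

T(p) = (14, -4)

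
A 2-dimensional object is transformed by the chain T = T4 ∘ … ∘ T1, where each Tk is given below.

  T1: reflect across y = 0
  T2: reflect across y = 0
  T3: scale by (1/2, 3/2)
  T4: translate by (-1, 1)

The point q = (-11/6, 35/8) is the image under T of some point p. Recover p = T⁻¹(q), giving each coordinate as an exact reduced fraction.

p = (-5/3, 9/4)

T1 = [1 0 0; 0 -1 0; 0 0 1]
T2·T1 = [1 0 0; 0 1 0; 0 0 1]
T3·…·T1 = [1/2 0 0; 0 3/2 0; 0 0 1]
T4·…·T1 = [1/2 0 -1; 0 3/2 1; 0 0 1]
det M = 3/4; M⁻¹ = [2 0 2; 0 2/3 -2/3; 0 0 1]
M⁻¹ · (-11/6, 35/8)ᵀ = (-5/3, 9/4)ᵀ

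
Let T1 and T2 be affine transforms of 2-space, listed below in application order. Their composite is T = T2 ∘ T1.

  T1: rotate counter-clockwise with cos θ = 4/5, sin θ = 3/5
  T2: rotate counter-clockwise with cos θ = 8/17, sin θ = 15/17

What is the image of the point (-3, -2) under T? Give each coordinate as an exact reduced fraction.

T(p) = (207/85, -226/85)

T1 rotate counter-clockwise with cos θ = 4/5, sin θ = 3/5: (-3, -2) → (-6/5, -17/5)
T2 rotate counter-clockwise with cos θ = 8/17, sin θ = 15/17: (-6/5, -17/5) → (207/85, -226/85)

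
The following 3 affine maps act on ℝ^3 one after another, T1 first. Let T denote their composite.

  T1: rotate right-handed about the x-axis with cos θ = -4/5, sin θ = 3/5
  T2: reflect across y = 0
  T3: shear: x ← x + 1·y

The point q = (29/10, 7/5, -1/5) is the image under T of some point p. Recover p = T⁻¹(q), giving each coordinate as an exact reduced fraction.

T1 = [1 0 0 0; 0 -4/5 -3/5 0; 0 3/5 -4/5 0; 0 0 0 1]
T2·T1 = [1 0 0 0; 0 4/5 3/5 0; 0 3/5 -4/5 0; 0 0 0 1]
T3·…·T1 = [1 4/5 3/5 0; 0 4/5 3/5 0; 0 3/5 -4/5 0; 0 0 0 1]
det M = -1; M⁻¹ = [1 -1 0 0; 0 4/5 3/5 0; 0 3/5 -4/5 0; 0 0 0 1]
M⁻¹ · (29/10, 7/5, -1/5)ᵀ = (3/2, 1, 1)ᵀ

p = (3/2, 1, 1)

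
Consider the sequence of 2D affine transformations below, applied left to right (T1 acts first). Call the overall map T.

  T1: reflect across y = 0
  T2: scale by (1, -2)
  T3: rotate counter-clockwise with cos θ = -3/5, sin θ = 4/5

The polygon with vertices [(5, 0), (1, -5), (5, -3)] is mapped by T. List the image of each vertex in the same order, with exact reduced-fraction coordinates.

image vertices: (-3, 4), (37/5, 34/5), (9/5, 38/5)

T1 reflect across y = 0: (5, 0) → (5, 0); (1, -5) → (1, 5); (5, -3) → (5, 3)
T2 scale by (1, -2): (5, 0) → (5, 0); (1, 5) → (1, -10); (5, 3) → (5, -6)
T3 rotate counter-clockwise with cos θ = -3/5, sin θ = 4/5: (5, 0) → (-3, 4); (1, -10) → (37/5, 34/5); (5, -6) → (9/5, 38/5)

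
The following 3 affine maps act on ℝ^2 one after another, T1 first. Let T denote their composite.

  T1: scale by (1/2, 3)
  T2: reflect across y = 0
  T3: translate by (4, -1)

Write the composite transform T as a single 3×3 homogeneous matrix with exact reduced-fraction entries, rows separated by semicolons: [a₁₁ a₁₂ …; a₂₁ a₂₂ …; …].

T = [1/2 0 4; 0 -3 -1; 0 0 1]

T1 = [1/2 0 0; 0 3 0; 0 0 1]
T2·T1 = [1/2 0 0; 0 -3 0; 0 0 1]
T3·…·T1 = [1/2 0 4; 0 -3 -1; 0 0 1]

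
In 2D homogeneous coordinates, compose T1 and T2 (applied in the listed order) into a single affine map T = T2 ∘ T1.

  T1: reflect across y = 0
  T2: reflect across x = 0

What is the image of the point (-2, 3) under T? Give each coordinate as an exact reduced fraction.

T(p) = (2, -3)

T1 reflect across y = 0: (-2, 3) → (-2, -3)
T2 reflect across x = 0: (-2, -3) → (2, -3)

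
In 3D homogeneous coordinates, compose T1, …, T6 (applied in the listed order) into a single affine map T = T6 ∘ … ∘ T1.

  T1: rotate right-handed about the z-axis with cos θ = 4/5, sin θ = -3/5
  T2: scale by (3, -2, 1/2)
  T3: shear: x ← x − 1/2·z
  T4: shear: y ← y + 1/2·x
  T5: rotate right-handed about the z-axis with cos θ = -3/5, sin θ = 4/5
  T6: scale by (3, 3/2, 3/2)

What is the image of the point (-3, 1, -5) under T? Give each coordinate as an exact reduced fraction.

T1 rotate right-handed about the z-axis with cos θ = 4/5, sin θ = -3/5: (-3, 1, -5) → (-9/5, 13/5, -5)
T2 scale by (3, -2, 1/2): (-9/5, 13/5, -5) → (-27/5, -26/5, -5/2)
T3 shear: x ← x − 1/2·z: (-27/5, -26/5, -5/2) → (-83/20, -26/5, -5/2)
T4 shear: y ← y + 1/2·x: (-83/20, -26/5, -5/2) → (-83/20, -291/40, -5/2)
T5 rotate right-handed about the z-axis with cos θ = -3/5, sin θ = 4/5: (-83/20, -291/40, -5/2) → (831/100, 209/200, -5/2)
T6 scale by (3, 3/2, 3/2): (831/100, 209/200, -5/2) → (2493/100, 627/400, -15/4)

T(p) = (2493/100, 627/400, -15/4)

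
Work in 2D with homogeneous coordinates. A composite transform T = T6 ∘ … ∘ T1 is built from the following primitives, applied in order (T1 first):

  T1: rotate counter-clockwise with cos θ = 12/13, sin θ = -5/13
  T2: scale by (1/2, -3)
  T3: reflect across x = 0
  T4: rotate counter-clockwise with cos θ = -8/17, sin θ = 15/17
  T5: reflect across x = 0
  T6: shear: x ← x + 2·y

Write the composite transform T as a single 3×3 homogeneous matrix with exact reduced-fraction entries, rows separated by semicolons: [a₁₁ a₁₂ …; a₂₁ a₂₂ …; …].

T1 = [12/13 5/13 0; -5/13 12/13 0; 0 0 1]
T2·T1 = [6/13 5/26 0; 15/13 -36/13 0; 0 0 1]
T3·…·T1 = [-6/13 -5/26 0; 15/13 -36/13 0; 0 0 1]
T4·…·T1 = [-177/221 560/221 0; -210/221 501/442 0; 0 0 1]
T5·…·T1 = [177/221 -560/221 0; -210/221 501/442 0; 0 0 1]
T6·…·T1 = [-243/221 -59/221 0; -210/221 501/442 0; 0 0 1]

T = [-243/221 -59/221 0; -210/221 501/442 0; 0 0 1]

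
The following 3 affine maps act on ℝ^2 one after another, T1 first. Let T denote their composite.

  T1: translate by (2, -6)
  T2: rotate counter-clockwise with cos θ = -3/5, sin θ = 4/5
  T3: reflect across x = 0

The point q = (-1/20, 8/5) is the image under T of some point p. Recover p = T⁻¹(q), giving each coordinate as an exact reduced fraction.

T1 = [1 0 2; 0 1 -6; 0 0 1]
T2·T1 = [-3/5 -4/5 18/5; 4/5 -3/5 26/5; 0 0 1]
T3·…·T1 = [3/5 4/5 -18/5; 4/5 -3/5 26/5; 0 0 1]
det M = -1; M⁻¹ = [3/5 4/5 -2; 4/5 -3/5 6; 0 0 1]
M⁻¹ · (-1/20, 8/5)ᵀ = (-3/4, 5)ᵀ

p = (-3/4, 5)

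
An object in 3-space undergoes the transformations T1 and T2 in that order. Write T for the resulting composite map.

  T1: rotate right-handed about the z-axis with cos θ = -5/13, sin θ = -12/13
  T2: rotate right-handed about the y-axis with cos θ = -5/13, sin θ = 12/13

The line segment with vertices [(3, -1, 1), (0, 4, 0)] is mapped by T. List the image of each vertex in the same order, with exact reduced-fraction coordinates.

image vertices: (291/169, -31/13, 259/169), (-240/169, -20/13, -576/169)

T1 rotate right-handed about the z-axis with cos θ = -5/13, sin θ = -12/13: (3, -1, 1) → (-27/13, -31/13, 1); (0, 4, 0) → (48/13, -20/13, 0)
T2 rotate right-handed about the y-axis with cos θ = -5/13, sin θ = 12/13: (-27/13, -31/13, 1) → (291/169, -31/13, 259/169); (48/13, -20/13, 0) → (-240/169, -20/13, -576/169)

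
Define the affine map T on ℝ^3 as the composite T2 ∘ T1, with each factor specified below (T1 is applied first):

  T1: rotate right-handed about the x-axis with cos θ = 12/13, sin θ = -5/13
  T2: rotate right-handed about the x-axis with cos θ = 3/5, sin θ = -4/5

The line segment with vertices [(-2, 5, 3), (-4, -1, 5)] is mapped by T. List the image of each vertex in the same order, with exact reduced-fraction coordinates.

T1 rotate right-handed about the x-axis with cos θ = 12/13, sin θ = -5/13: (-2, 5, 3) → (-2, 75/13, 11/13); (-4, -1, 5) → (-4, 1, 5)
T2 rotate right-handed about the x-axis with cos θ = 3/5, sin θ = -4/5: (-2, 75/13, 11/13) → (-2, 269/65, -267/65); (-4, 1, 5) → (-4, 23/5, 11/5)

image vertices: (-2, 269/65, -267/65), (-4, 23/5, 11/5)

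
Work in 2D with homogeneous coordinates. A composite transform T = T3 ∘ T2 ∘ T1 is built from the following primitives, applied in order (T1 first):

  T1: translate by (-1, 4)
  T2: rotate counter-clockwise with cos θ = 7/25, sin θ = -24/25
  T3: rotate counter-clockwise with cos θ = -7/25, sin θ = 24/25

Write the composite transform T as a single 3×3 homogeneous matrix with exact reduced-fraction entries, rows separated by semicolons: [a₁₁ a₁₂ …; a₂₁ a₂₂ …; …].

T1 = [1 0 -1; 0 1 4; 0 0 1]
T2·T1 = [7/25 24/25 89/25; -24/25 7/25 52/25; 0 0 1]
T3·…·T1 = [527/625 -336/625 -1871/625; 336/625 527/625 1772/625; 0 0 1]

T = [527/625 -336/625 -1871/625; 336/625 527/625 1772/625; 0 0 1]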